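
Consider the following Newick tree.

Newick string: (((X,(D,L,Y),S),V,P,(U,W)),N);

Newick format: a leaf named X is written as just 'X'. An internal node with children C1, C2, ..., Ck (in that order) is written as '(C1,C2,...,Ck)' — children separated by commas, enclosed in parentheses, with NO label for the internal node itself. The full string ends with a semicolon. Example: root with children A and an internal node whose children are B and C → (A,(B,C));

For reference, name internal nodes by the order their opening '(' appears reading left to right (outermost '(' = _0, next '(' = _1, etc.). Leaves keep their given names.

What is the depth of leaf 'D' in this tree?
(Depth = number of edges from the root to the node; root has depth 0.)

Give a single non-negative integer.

Answer: 4

Derivation:
Newick: (((X,(D,L,Y),S),V,P,(U,W)),N);
Naming internals by '(' encounter order: outermost '(' = _0, next = _1, ...
Query node: D
Path from root: _0 -> _1 -> _2 -> _3 -> D
Depth of D: 4 (number of edges from root)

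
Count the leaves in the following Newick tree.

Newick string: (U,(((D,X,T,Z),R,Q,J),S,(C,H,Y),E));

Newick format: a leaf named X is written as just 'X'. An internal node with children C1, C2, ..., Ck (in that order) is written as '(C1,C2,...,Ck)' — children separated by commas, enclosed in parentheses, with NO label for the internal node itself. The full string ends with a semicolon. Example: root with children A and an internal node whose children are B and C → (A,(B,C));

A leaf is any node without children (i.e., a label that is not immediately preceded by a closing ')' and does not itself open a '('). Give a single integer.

Newick: (U,(((D,X,T,Z),R,Q,J),S,(C,H,Y),E));
Scan left-to-right; a leaf is any maximal label run not followed by '(':
  pos 1: leaf 'U' → count = 1
  pos 6: leaf 'D' → count = 2
  pos 8: leaf 'X' → count = 3
  pos 10: leaf 'T' → count = 4
  pos 12: leaf 'Z' → count = 5
  pos 15: leaf 'R' → count = 6
  pos 17: leaf 'Q' → count = 7
  pos 19: leaf 'J' → count = 8
  pos 22: leaf 'S' → count = 9
  pos 25: leaf 'C' → count = 10
  pos 27: leaf 'H' → count = 11
  pos 29: leaf 'Y' → count = 12
  pos 32: leaf 'E' → count = 13
Total leaves: 13

Answer: 13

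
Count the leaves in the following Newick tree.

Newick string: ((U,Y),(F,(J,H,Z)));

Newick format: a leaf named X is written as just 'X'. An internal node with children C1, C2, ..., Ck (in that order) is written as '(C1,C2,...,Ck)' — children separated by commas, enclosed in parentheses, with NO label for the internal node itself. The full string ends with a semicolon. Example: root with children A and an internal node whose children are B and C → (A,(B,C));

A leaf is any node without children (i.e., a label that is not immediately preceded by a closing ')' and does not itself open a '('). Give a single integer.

Answer: 6

Derivation:
Newick: ((U,Y),(F,(J,H,Z)));
Scan left-to-right; a leaf is any maximal label run not followed by '(':
  pos 2: leaf 'U' → count = 1
  pos 4: leaf 'Y' → count = 2
  pos 8: leaf 'F' → count = 3
  pos 11: leaf 'J' → count = 4
  pos 13: leaf 'H' → count = 5
  pos 15: leaf 'Z' → count = 6
Total leaves: 6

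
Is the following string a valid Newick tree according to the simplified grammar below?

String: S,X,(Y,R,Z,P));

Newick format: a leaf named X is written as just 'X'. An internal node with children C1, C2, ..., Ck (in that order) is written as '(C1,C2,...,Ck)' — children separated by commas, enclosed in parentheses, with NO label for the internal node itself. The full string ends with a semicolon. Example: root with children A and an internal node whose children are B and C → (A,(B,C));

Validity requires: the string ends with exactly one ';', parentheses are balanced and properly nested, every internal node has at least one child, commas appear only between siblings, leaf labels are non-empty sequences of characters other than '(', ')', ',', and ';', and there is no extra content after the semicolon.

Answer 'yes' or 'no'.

Input: S,X,(Y,R,Z,P));
Paren balance: 1 '(' vs 2 ')' MISMATCH
Ends with single ';': True
Full parse: FAILS (extra content after tree at pos 1)
Valid: False

Answer: no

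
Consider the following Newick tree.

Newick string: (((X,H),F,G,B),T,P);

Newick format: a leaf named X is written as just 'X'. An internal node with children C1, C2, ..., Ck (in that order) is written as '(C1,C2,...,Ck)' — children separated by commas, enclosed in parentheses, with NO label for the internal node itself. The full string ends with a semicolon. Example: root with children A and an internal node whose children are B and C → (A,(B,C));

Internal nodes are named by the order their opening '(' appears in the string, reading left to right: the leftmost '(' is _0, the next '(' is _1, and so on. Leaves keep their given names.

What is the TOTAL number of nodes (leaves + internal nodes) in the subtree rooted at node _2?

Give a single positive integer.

Newick: (((X,H),F,G,B),T,P);
Locate _2: it is the '(' at position 2 (the 3rd '(' reading left to right).
Query: subtree rooted at _2
_2: subtree_size = 1 + 2
  X: subtree_size = 1 + 0
  H: subtree_size = 1 + 0
Total subtree size of _2: 3

Answer: 3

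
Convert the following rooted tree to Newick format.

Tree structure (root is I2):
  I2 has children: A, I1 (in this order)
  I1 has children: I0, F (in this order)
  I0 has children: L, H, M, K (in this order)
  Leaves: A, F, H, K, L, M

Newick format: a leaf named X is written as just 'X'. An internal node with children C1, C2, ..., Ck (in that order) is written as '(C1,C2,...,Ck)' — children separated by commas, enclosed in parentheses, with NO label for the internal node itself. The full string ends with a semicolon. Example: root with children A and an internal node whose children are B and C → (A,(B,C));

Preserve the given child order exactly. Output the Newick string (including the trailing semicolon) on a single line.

internal I2 with children ['A', 'I1']
  leaf 'A' → 'A'
  internal I1 with children ['I0', 'F']
    internal I0 with children ['L', 'H', 'M', 'K']
      leaf 'L' → 'L'
      leaf 'H' → 'H'
      leaf 'M' → 'M'
      leaf 'K' → 'K'
    → '(L,H,M,K)'
    leaf 'F' → 'F'
  → '((L,H,M,K),F)'
→ '(A,((L,H,M,K),F))'
Final: (A,((L,H,M,K),F));

Answer: (A,((L,H,M,K),F));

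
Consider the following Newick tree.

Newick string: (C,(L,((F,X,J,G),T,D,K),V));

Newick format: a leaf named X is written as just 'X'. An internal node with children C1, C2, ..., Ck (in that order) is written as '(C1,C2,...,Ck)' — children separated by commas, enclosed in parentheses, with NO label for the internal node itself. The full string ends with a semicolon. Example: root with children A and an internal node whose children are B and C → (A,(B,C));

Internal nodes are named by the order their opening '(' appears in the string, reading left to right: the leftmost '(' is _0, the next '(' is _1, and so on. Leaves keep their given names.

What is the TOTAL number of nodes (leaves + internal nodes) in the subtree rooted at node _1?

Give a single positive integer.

Answer: 12

Derivation:
Newick: (C,(L,((F,X,J,G),T,D,K),V));
Locate _1: it is the '(' at position 3 (the 2nd '(' reading left to right).
Query: subtree rooted at _1
_1: subtree_size = 1 + 11
  L: subtree_size = 1 + 0
  _2: subtree_size = 1 + 8
    _3: subtree_size = 1 + 4
      F: subtree_size = 1 + 0
      X: subtree_size = 1 + 0
      J: subtree_size = 1 + 0
      G: subtree_size = 1 + 0
    T: subtree_size = 1 + 0
    D: subtree_size = 1 + 0
    K: subtree_size = 1 + 0
  V: subtree_size = 1 + 0
Total subtree size of _1: 12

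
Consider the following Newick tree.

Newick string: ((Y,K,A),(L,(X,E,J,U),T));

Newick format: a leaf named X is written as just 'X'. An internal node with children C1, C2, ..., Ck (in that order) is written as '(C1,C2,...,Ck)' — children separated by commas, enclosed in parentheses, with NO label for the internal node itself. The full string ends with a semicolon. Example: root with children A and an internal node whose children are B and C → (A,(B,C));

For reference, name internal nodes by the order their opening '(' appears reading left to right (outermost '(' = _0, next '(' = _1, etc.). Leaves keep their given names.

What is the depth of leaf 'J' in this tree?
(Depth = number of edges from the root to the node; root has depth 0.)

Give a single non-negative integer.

Answer: 3

Derivation:
Newick: ((Y,K,A),(L,(X,E,J,U),T));
Naming internals by '(' encounter order: outermost '(' = _0, next = _1, ...
Query node: J
Path from root: _0 -> _2 -> _3 -> J
Depth of J: 3 (number of edges from root)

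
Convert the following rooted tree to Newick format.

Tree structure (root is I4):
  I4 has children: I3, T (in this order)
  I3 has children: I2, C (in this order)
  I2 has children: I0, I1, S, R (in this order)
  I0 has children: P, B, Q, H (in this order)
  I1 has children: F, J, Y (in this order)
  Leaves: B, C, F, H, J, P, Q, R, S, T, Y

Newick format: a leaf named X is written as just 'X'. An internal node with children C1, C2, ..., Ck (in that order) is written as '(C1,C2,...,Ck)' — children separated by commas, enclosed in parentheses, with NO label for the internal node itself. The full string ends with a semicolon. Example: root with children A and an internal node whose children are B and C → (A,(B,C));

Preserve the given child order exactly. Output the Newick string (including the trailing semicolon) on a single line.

Answer: ((((P,B,Q,H),(F,J,Y),S,R),C),T);

Derivation:
internal I4 with children ['I3', 'T']
  internal I3 with children ['I2', 'C']
    internal I2 with children ['I0', 'I1', 'S', 'R']
      internal I0 with children ['P', 'B', 'Q', 'H']
        leaf 'P' → 'P'
        leaf 'B' → 'B'
        leaf 'Q' → 'Q'
        leaf 'H' → 'H'
      → '(P,B,Q,H)'
      internal I1 with children ['F', 'J', 'Y']
        leaf 'F' → 'F'
        leaf 'J' → 'J'
        leaf 'Y' → 'Y'
      → '(F,J,Y)'
      leaf 'S' → 'S'
      leaf 'R' → 'R'
    → '((P,B,Q,H),(F,J,Y),S,R)'
    leaf 'C' → 'C'
  → '(((P,B,Q,H),(F,J,Y),S,R),C)'
  leaf 'T' → 'T'
→ '((((P,B,Q,H),(F,J,Y),S,R),C),T)'
Final: ((((P,B,Q,H),(F,J,Y),S,R),C),T);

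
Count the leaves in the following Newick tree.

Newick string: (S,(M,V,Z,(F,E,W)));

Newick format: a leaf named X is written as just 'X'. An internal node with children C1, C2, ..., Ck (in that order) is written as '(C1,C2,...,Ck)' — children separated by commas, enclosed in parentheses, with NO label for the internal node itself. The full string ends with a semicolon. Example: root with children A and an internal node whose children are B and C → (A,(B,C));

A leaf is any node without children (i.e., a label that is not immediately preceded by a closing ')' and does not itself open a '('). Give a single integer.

Answer: 7

Derivation:
Newick: (S,(M,V,Z,(F,E,W)));
Scan left-to-right; a leaf is any maximal label run not followed by '(':
  pos 1: leaf 'S' → count = 1
  pos 4: leaf 'M' → count = 2
  pos 6: leaf 'V' → count = 3
  pos 8: leaf 'Z' → count = 4
  pos 11: leaf 'F' → count = 5
  pos 13: leaf 'E' → count = 6
  pos 15: leaf 'W' → count = 7
Total leaves: 7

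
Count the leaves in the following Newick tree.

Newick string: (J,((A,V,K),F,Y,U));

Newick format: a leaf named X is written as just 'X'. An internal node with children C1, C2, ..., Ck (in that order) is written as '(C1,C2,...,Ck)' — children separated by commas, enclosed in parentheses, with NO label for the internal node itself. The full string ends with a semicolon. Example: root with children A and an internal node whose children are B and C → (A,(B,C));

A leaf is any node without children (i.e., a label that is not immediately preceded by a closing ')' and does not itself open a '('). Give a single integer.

Newick: (J,((A,V,K),F,Y,U));
Scan left-to-right; a leaf is any maximal label run not followed by '(':
  pos 1: leaf 'J' → count = 1
  pos 5: leaf 'A' → count = 2
  pos 7: leaf 'V' → count = 3
  pos 9: leaf 'K' → count = 4
  pos 12: leaf 'F' → count = 5
  pos 14: leaf 'Y' → count = 6
  pos 16: leaf 'U' → count = 7
Total leaves: 7

Answer: 7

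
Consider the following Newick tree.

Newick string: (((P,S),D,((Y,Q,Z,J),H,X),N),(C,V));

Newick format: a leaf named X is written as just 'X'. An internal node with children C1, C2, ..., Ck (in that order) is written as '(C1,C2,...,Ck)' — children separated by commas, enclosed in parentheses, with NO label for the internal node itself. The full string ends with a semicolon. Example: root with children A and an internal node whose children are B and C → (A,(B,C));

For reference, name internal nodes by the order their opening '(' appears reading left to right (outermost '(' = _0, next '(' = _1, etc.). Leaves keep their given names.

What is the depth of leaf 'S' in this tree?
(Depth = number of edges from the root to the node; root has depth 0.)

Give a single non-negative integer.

Newick: (((P,S),D,((Y,Q,Z,J),H,X),N),(C,V));
Naming internals by '(' encounter order: outermost '(' = _0, next = _1, ...
Query node: S
Path from root: _0 -> _1 -> _2 -> S
Depth of S: 3 (number of edges from root)

Answer: 3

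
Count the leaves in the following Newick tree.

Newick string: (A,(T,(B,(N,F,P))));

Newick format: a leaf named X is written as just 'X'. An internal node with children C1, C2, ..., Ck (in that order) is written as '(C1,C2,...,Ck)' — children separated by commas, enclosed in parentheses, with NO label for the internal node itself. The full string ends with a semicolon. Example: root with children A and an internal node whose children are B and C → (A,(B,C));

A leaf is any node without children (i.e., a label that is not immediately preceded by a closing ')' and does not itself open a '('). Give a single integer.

Newick: (A,(T,(B,(N,F,P))));
Scan left-to-right; a leaf is any maximal label run not followed by '(':
  pos 1: leaf 'A' → count = 1
  pos 4: leaf 'T' → count = 2
  pos 7: leaf 'B' → count = 3
  pos 10: leaf 'N' → count = 4
  pos 12: leaf 'F' → count = 5
  pos 14: leaf 'P' → count = 6
Total leaves: 6

Answer: 6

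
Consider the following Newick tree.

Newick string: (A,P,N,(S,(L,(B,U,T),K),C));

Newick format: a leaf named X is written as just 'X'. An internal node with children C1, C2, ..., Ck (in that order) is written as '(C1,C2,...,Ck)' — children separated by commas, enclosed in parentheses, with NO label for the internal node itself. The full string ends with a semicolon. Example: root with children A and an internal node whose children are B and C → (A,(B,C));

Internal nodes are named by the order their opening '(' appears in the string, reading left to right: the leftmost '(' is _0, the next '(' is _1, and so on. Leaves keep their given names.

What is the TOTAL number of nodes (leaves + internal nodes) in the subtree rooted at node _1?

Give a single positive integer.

Newick: (A,P,N,(S,(L,(B,U,T),K),C));
Locate _1: it is the '(' at position 7 (the 2nd '(' reading left to right).
Query: subtree rooted at _1
_1: subtree_size = 1 + 9
  S: subtree_size = 1 + 0
  _2: subtree_size = 1 + 6
    L: subtree_size = 1 + 0
    _3: subtree_size = 1 + 3
      B: subtree_size = 1 + 0
      U: subtree_size = 1 + 0
      T: subtree_size = 1 + 0
    K: subtree_size = 1 + 0
  C: subtree_size = 1 + 0
Total subtree size of _1: 10

Answer: 10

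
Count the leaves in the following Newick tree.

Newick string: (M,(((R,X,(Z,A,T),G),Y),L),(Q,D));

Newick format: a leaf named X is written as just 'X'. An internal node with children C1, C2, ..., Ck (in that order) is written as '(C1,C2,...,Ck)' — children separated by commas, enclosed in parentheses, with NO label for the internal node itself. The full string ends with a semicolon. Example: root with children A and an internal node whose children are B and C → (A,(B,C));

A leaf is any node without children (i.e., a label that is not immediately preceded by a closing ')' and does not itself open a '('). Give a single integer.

Newick: (M,(((R,X,(Z,A,T),G),Y),L),(Q,D));
Scan left-to-right; a leaf is any maximal label run not followed by '(':
  pos 1: leaf 'M' → count = 1
  pos 6: leaf 'R' → count = 2
  pos 8: leaf 'X' → count = 3
  pos 11: leaf 'Z' → count = 4
  pos 13: leaf 'A' → count = 5
  pos 15: leaf 'T' → count = 6
  pos 18: leaf 'G' → count = 7
  pos 21: leaf 'Y' → count = 8
  pos 24: leaf 'L' → count = 9
  pos 28: leaf 'Q' → count = 10
  pos 30: leaf 'D' → count = 11
Total leaves: 11

Answer: 11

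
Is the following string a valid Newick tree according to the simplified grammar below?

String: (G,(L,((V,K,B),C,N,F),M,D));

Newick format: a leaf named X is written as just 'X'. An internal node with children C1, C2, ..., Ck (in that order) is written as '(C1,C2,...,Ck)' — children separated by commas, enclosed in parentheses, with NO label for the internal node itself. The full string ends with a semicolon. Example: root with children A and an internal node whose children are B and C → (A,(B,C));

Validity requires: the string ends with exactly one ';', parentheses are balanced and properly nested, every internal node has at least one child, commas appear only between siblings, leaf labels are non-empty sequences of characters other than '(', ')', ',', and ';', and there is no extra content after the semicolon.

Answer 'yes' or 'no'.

Answer: yes

Derivation:
Input: (G,(L,((V,K,B),C,N,F),M,D));
Paren balance: 4 '(' vs 4 ')' OK
Ends with single ';': True
Full parse: OK
Valid: True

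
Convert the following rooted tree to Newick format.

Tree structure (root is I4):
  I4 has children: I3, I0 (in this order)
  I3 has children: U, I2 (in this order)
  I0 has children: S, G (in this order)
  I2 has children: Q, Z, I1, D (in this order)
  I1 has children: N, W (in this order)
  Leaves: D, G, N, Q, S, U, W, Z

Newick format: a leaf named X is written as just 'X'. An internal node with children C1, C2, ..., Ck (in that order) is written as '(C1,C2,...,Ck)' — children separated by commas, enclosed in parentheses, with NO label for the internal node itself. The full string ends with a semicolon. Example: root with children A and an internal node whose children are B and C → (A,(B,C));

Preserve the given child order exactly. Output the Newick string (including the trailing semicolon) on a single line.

Answer: ((U,(Q,Z,(N,W),D)),(S,G));

Derivation:
internal I4 with children ['I3', 'I0']
  internal I3 with children ['U', 'I2']
    leaf 'U' → 'U'
    internal I2 with children ['Q', 'Z', 'I1', 'D']
      leaf 'Q' → 'Q'
      leaf 'Z' → 'Z'
      internal I1 with children ['N', 'W']
        leaf 'N' → 'N'
        leaf 'W' → 'W'
      → '(N,W)'
      leaf 'D' → 'D'
    → '(Q,Z,(N,W),D)'
  → '(U,(Q,Z,(N,W),D))'
  internal I0 with children ['S', 'G']
    leaf 'S' → 'S'
    leaf 'G' → 'G'
  → '(S,G)'
→ '((U,(Q,Z,(N,W),D)),(S,G))'
Final: ((U,(Q,Z,(N,W),D)),(S,G));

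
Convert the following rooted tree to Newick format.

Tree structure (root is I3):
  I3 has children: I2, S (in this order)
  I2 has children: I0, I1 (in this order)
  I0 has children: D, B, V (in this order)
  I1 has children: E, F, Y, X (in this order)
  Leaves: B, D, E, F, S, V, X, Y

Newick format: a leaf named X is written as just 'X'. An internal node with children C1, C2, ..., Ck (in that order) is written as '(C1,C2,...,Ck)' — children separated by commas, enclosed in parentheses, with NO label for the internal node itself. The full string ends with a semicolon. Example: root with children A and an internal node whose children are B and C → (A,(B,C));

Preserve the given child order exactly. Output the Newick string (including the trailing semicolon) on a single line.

internal I3 with children ['I2', 'S']
  internal I2 with children ['I0', 'I1']
    internal I0 with children ['D', 'B', 'V']
      leaf 'D' → 'D'
      leaf 'B' → 'B'
      leaf 'V' → 'V'
    → '(D,B,V)'
    internal I1 with children ['E', 'F', 'Y', 'X']
      leaf 'E' → 'E'
      leaf 'F' → 'F'
      leaf 'Y' → 'Y'
      leaf 'X' → 'X'
    → '(E,F,Y,X)'
  → '((D,B,V),(E,F,Y,X))'
  leaf 'S' → 'S'
→ '(((D,B,V),(E,F,Y,X)),S)'
Final: (((D,B,V),(E,F,Y,X)),S);

Answer: (((D,B,V),(E,F,Y,X)),S);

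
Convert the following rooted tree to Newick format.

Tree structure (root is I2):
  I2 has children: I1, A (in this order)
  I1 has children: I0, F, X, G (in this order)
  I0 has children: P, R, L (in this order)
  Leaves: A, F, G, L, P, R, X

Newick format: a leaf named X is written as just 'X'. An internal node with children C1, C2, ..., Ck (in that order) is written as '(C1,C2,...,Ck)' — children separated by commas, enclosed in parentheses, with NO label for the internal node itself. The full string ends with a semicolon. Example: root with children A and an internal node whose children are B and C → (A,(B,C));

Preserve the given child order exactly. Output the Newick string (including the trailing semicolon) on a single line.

internal I2 with children ['I1', 'A']
  internal I1 with children ['I0', 'F', 'X', 'G']
    internal I0 with children ['P', 'R', 'L']
      leaf 'P' → 'P'
      leaf 'R' → 'R'
      leaf 'L' → 'L'
    → '(P,R,L)'
    leaf 'F' → 'F'
    leaf 'X' → 'X'
    leaf 'G' → 'G'
  → '((P,R,L),F,X,G)'
  leaf 'A' → 'A'
→ '(((P,R,L),F,X,G),A)'
Final: (((P,R,L),F,X,G),A);

Answer: (((P,R,L),F,X,G),A);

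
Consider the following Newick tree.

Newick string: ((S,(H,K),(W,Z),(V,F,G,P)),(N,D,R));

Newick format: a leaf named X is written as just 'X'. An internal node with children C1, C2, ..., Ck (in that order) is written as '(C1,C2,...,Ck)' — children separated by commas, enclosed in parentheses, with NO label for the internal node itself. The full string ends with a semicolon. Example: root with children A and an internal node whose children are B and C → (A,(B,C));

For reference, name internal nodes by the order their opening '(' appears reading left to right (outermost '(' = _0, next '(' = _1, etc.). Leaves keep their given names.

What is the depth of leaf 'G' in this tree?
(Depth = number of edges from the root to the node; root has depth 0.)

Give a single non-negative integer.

Newick: ((S,(H,K),(W,Z),(V,F,G,P)),(N,D,R));
Naming internals by '(' encounter order: outermost '(' = _0, next = _1, ...
Query node: G
Path from root: _0 -> _1 -> _4 -> G
Depth of G: 3 (number of edges from root)

Answer: 3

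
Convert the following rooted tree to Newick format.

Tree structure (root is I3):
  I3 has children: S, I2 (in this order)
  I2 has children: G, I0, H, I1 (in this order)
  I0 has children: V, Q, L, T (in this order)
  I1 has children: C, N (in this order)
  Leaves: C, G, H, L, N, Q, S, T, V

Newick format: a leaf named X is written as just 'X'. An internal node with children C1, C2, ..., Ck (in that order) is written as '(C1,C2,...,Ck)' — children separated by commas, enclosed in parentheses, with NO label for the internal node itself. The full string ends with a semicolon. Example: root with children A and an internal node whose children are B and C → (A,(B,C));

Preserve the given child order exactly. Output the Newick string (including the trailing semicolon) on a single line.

Answer: (S,(G,(V,Q,L,T),H,(C,N)));

Derivation:
internal I3 with children ['S', 'I2']
  leaf 'S' → 'S'
  internal I2 with children ['G', 'I0', 'H', 'I1']
    leaf 'G' → 'G'
    internal I0 with children ['V', 'Q', 'L', 'T']
      leaf 'V' → 'V'
      leaf 'Q' → 'Q'
      leaf 'L' → 'L'
      leaf 'T' → 'T'
    → '(V,Q,L,T)'
    leaf 'H' → 'H'
    internal I1 with children ['C', 'N']
      leaf 'C' → 'C'
      leaf 'N' → 'N'
    → '(C,N)'
  → '(G,(V,Q,L,T),H,(C,N))'
→ '(S,(G,(V,Q,L,T),H,(C,N)))'
Final: (S,(G,(V,Q,L,T),H,(C,N)));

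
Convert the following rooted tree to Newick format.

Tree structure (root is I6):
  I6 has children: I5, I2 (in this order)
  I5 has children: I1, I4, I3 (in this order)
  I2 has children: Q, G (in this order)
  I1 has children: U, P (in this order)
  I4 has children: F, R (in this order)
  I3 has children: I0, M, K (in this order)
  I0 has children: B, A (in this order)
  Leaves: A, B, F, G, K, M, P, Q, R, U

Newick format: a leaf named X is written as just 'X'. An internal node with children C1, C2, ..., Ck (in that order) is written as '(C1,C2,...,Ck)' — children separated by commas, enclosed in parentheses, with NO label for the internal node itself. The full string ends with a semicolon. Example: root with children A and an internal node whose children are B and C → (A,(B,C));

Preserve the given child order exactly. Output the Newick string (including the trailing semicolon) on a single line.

Answer: (((U,P),(F,R),((B,A),M,K)),(Q,G));

Derivation:
internal I6 with children ['I5', 'I2']
  internal I5 with children ['I1', 'I4', 'I3']
    internal I1 with children ['U', 'P']
      leaf 'U' → 'U'
      leaf 'P' → 'P'
    → '(U,P)'
    internal I4 with children ['F', 'R']
      leaf 'F' → 'F'
      leaf 'R' → 'R'
    → '(F,R)'
    internal I3 with children ['I0', 'M', 'K']
      internal I0 with children ['B', 'A']
        leaf 'B' → 'B'
        leaf 'A' → 'A'
      → '(B,A)'
      leaf 'M' → 'M'
      leaf 'K' → 'K'
    → '((B,A),M,K)'
  → '((U,P),(F,R),((B,A),M,K))'
  internal I2 with children ['Q', 'G']
    leaf 'Q' → 'Q'
    leaf 'G' → 'G'
  → '(Q,G)'
→ '(((U,P),(F,R),((B,A),M,K)),(Q,G))'
Final: (((U,P),(F,R),((B,A),M,K)),(Q,G));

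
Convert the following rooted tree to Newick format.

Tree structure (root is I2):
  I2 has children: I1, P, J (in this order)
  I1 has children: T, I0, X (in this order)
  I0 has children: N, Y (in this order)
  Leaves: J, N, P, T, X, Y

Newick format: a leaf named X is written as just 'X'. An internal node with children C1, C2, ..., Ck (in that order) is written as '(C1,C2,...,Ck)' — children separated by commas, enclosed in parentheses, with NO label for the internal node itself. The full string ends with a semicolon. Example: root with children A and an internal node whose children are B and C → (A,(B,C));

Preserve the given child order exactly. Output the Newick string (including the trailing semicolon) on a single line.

Answer: ((T,(N,Y),X),P,J);

Derivation:
internal I2 with children ['I1', 'P', 'J']
  internal I1 with children ['T', 'I0', 'X']
    leaf 'T' → 'T'
    internal I0 with children ['N', 'Y']
      leaf 'N' → 'N'
      leaf 'Y' → 'Y'
    → '(N,Y)'
    leaf 'X' → 'X'
  → '(T,(N,Y),X)'
  leaf 'P' → 'P'
  leaf 'J' → 'J'
→ '((T,(N,Y),X),P,J)'
Final: ((T,(N,Y),X),P,J);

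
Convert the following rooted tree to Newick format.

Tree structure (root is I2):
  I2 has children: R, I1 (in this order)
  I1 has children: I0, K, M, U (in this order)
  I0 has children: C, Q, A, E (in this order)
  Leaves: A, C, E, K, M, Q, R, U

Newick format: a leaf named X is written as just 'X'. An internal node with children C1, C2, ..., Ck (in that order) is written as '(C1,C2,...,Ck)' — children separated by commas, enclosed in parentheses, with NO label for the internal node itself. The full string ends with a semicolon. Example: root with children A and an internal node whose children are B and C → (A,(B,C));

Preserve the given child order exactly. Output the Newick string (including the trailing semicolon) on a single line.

internal I2 with children ['R', 'I1']
  leaf 'R' → 'R'
  internal I1 with children ['I0', 'K', 'M', 'U']
    internal I0 with children ['C', 'Q', 'A', 'E']
      leaf 'C' → 'C'
      leaf 'Q' → 'Q'
      leaf 'A' → 'A'
      leaf 'E' → 'E'
    → '(C,Q,A,E)'
    leaf 'K' → 'K'
    leaf 'M' → 'M'
    leaf 'U' → 'U'
  → '((C,Q,A,E),K,M,U)'
→ '(R,((C,Q,A,E),K,M,U))'
Final: (R,((C,Q,A,E),K,M,U));

Answer: (R,((C,Q,A,E),K,M,U));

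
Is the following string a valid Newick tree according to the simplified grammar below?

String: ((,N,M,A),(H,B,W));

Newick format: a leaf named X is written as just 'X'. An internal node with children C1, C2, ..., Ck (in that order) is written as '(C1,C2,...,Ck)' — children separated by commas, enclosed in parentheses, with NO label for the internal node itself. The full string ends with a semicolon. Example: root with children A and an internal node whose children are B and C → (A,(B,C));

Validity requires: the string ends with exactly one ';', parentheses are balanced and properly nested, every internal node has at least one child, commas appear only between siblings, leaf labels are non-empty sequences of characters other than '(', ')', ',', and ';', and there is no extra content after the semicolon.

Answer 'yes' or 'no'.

Input: ((,N,M,A),(H,B,W));
Paren balance: 3 '(' vs 3 ')' OK
Ends with single ';': True
Full parse: FAILS (empty leaf label at pos 2)
Valid: False

Answer: no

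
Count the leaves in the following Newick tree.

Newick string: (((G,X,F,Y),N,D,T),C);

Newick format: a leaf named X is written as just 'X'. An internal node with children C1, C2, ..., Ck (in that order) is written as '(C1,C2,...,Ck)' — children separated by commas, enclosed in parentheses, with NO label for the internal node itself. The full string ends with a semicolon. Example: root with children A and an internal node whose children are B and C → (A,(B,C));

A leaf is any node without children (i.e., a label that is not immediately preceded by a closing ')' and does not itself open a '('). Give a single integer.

Answer: 8

Derivation:
Newick: (((G,X,F,Y),N,D,T),C);
Scan left-to-right; a leaf is any maximal label run not followed by '(':
  pos 3: leaf 'G' → count = 1
  pos 5: leaf 'X' → count = 2
  pos 7: leaf 'F' → count = 3
  pos 9: leaf 'Y' → count = 4
  pos 12: leaf 'N' → count = 5
  pos 14: leaf 'D' → count = 6
  pos 16: leaf 'T' → count = 7
  pos 19: leaf 'C' → count = 8
Total leaves: 8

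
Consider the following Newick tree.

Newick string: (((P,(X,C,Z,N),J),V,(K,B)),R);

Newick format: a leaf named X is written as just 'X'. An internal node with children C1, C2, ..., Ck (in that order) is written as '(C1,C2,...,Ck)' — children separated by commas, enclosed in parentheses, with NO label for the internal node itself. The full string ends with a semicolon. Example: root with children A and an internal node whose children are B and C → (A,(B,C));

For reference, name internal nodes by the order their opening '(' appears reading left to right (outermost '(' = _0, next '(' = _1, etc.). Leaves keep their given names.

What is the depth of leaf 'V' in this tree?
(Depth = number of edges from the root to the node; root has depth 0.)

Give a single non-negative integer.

Answer: 2

Derivation:
Newick: (((P,(X,C,Z,N),J),V,(K,B)),R);
Naming internals by '(' encounter order: outermost '(' = _0, next = _1, ...
Query node: V
Path from root: _0 -> _1 -> V
Depth of V: 2 (number of edges from root)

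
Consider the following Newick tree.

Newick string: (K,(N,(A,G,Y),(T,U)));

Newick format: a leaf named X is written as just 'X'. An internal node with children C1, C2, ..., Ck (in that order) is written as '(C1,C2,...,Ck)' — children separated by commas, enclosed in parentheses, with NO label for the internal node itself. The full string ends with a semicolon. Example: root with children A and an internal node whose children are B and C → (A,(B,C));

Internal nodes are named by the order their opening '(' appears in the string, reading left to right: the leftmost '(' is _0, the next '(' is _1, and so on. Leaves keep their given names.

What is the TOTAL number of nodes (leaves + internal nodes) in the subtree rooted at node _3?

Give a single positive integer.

Newick: (K,(N,(A,G,Y),(T,U)));
Locate _3: it is the '(' at position 14 (the 4th '(' reading left to right).
Query: subtree rooted at _3
_3: subtree_size = 1 + 2
  T: subtree_size = 1 + 0
  U: subtree_size = 1 + 0
Total subtree size of _3: 3

Answer: 3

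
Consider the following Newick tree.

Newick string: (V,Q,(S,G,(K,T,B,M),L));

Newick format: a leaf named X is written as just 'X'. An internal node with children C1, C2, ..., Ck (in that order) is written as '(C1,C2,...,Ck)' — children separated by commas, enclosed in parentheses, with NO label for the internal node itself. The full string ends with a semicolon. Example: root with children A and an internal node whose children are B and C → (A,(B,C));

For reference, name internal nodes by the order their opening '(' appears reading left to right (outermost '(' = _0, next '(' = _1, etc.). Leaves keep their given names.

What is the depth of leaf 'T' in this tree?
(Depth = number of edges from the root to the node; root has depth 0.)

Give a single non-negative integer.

Answer: 3

Derivation:
Newick: (V,Q,(S,G,(K,T,B,M),L));
Naming internals by '(' encounter order: outermost '(' = _0, next = _1, ...
Query node: T
Path from root: _0 -> _1 -> _2 -> T
Depth of T: 3 (number of edges from root)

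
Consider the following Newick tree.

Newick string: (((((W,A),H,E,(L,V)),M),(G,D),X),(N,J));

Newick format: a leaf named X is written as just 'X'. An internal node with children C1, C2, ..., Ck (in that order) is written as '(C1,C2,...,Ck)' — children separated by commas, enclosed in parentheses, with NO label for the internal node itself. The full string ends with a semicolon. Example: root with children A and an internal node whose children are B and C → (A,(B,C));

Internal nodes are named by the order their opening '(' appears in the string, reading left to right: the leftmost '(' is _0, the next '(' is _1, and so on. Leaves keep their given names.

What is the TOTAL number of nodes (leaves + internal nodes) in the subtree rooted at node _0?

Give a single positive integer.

Answer: 20

Derivation:
Newick: (((((W,A),H,E,(L,V)),M),(G,D),X),(N,J));
Locate _0: it is the '(' at position 0 (the 1st '(' reading left to right).
Query: subtree rooted at _0
_0: subtree_size = 1 + 19
  _1: subtree_size = 1 + 15
    _2: subtree_size = 1 + 10
      _3: subtree_size = 1 + 8
        _4: subtree_size = 1 + 2
          W: subtree_size = 1 + 0
          A: subtree_size = 1 + 0
        H: subtree_size = 1 + 0
        E: subtree_size = 1 + 0
        _5: subtree_size = 1 + 2
          L: subtree_size = 1 + 0
          V: subtree_size = 1 + 0
      M: subtree_size = 1 + 0
    _6: subtree_size = 1 + 2
      G: subtree_size = 1 + 0
      D: subtree_size = 1 + 0
    X: subtree_size = 1 + 0
  _7: subtree_size = 1 + 2
    N: subtree_size = 1 + 0
    J: subtree_size = 1 + 0
Total subtree size of _0: 20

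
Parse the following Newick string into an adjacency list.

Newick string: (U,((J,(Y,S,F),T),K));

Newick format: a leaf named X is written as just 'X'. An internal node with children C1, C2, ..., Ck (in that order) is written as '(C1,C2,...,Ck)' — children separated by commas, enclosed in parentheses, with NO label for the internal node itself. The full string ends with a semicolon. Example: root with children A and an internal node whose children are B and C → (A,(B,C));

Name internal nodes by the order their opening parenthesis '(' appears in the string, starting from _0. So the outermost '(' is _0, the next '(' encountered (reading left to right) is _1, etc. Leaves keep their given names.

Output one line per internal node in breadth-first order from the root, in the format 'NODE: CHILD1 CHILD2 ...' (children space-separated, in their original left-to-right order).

Input: (U,((J,(Y,S,F),T),K));
Scanning left-to-right, naming '(' by encounter order:
  pos 0: '(' -> open internal node _0 (depth 1)
  pos 3: '(' -> open internal node _1 (depth 2)
  pos 4: '(' -> open internal node _2 (depth 3)
  pos 7: '(' -> open internal node _3 (depth 4)
  pos 13: ')' -> close internal node _3 (now at depth 3)
  pos 16: ')' -> close internal node _2 (now at depth 2)
  pos 19: ')' -> close internal node _1 (now at depth 1)
  pos 20: ')' -> close internal node _0 (now at depth 0)
Total internal nodes: 4
BFS adjacency from root:
  _0: U _1
  _1: _2 K
  _2: J _3 T
  _3: Y S F

Answer: _0: U _1
_1: _2 K
_2: J _3 T
_3: Y S F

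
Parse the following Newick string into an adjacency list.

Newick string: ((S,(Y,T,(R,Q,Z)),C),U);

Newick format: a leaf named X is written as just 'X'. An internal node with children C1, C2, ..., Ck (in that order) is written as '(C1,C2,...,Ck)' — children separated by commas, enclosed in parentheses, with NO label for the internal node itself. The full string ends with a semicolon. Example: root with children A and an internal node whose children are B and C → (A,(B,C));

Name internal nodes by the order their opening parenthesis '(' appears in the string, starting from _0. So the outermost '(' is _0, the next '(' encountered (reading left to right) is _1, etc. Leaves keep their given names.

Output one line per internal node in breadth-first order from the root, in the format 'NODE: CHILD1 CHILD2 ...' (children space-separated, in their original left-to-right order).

Answer: _0: _1 U
_1: S _2 C
_2: Y T _3
_3: R Q Z

Derivation:
Input: ((S,(Y,T,(R,Q,Z)),C),U);
Scanning left-to-right, naming '(' by encounter order:
  pos 0: '(' -> open internal node _0 (depth 1)
  pos 1: '(' -> open internal node _1 (depth 2)
  pos 4: '(' -> open internal node _2 (depth 3)
  pos 9: '(' -> open internal node _3 (depth 4)
  pos 15: ')' -> close internal node _3 (now at depth 3)
  pos 16: ')' -> close internal node _2 (now at depth 2)
  pos 19: ')' -> close internal node _1 (now at depth 1)
  pos 22: ')' -> close internal node _0 (now at depth 0)
Total internal nodes: 4
BFS adjacency from root:
  _0: _1 U
  _1: S _2 C
  _2: Y T _3
  _3: R Q Z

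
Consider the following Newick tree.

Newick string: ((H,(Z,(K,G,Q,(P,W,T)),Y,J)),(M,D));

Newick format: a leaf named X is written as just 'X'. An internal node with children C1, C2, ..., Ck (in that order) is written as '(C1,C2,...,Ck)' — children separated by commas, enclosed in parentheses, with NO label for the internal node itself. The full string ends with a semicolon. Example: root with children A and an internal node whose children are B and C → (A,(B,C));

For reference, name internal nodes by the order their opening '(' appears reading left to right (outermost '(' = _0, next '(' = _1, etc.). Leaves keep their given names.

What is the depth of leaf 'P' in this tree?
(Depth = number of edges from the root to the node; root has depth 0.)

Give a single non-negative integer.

Answer: 5

Derivation:
Newick: ((H,(Z,(K,G,Q,(P,W,T)),Y,J)),(M,D));
Naming internals by '(' encounter order: outermost '(' = _0, next = _1, ...
Query node: P
Path from root: _0 -> _1 -> _2 -> _3 -> _4 -> P
Depth of P: 5 (number of edges from root)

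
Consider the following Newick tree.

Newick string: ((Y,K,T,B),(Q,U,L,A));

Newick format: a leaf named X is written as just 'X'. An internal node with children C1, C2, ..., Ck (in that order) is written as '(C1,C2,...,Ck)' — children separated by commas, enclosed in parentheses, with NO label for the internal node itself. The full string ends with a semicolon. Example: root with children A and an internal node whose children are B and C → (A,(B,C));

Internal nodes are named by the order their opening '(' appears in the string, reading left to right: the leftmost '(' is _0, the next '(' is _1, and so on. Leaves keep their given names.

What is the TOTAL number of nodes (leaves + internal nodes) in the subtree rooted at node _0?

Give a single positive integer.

Answer: 11

Derivation:
Newick: ((Y,K,T,B),(Q,U,L,A));
Locate _0: it is the '(' at position 0 (the 1st '(' reading left to right).
Query: subtree rooted at _0
_0: subtree_size = 1 + 10
  _1: subtree_size = 1 + 4
    Y: subtree_size = 1 + 0
    K: subtree_size = 1 + 0
    T: subtree_size = 1 + 0
    B: subtree_size = 1 + 0
  _2: subtree_size = 1 + 4
    Q: subtree_size = 1 + 0
    U: subtree_size = 1 + 0
    L: subtree_size = 1 + 0
    A: subtree_size = 1 + 0
Total subtree size of _0: 11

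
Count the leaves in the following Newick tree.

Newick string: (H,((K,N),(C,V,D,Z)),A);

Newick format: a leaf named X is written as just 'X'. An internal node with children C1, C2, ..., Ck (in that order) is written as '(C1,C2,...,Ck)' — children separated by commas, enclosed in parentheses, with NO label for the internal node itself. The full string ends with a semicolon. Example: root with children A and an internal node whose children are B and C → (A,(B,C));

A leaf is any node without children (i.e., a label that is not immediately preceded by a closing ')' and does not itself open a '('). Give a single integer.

Answer: 8

Derivation:
Newick: (H,((K,N),(C,V,D,Z)),A);
Scan left-to-right; a leaf is any maximal label run not followed by '(':
  pos 1: leaf 'H' → count = 1
  pos 5: leaf 'K' → count = 2
  pos 7: leaf 'N' → count = 3
  pos 11: leaf 'C' → count = 4
  pos 13: leaf 'V' → count = 5
  pos 15: leaf 'D' → count = 6
  pos 17: leaf 'Z' → count = 7
  pos 21: leaf 'A' → count = 8
Total leaves: 8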